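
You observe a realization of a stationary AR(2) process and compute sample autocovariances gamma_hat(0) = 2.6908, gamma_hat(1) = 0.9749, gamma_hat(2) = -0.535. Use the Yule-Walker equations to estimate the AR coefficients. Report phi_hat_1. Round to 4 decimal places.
\hat\phi_{1} = 0.5000

The Yule-Walker equations for an AR(p) process read, in matrix form,
  Gamma_p phi = r_p,   with   (Gamma_p)_{ij} = gamma(|i - j|),
                       (r_p)_i = gamma(i),   i,j = 1..p.
Substitute the sample gammas (Toeplitz matrix and right-hand side of size 2):
  Gamma_p = [[2.6908, 0.9749], [0.9749, 2.6908]]
  r_p     = [0.9749, -0.535]
Written out:
  2.6908 phi_1 + 0.9749 phi_2 = 0.9749
  0.9749 phi_1 + 2.6908 phi_2 = -0.535
Solve by Cramer's rule:
  det = gamma(0)^2 - gamma(1)^2 = (2.6908)^2 - (0.9749)^2 = 7.24040464 - 0.95043001 = 6.28997463
  phi_hat_1 = [gamma(1) gamma(0) - gamma(1) gamma(2)] / det = [(0.9749)(2.6908) - (0.9749)(-0.535)] / 6.28997463 = 3.14483242 / 6.28997463 = 0.5
  phi_hat_2 = [gamma(0) gamma(2) - gamma(1)^2] / det = [(2.6908)(-0.535) - (0.9749)^2] / 6.28997463 = -2.39000801 / 6.28997463 = -0.38
So phi_hat = [0.5000, -0.3800].
Therefore phi_hat_1 = 0.5000.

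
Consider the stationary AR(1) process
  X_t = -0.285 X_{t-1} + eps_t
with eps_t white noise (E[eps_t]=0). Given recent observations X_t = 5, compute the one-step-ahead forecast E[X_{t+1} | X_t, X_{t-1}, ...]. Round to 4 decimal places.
E[X_{t+1} \mid \mathcal F_t] = -1.4250

For an AR(p) model X_t = c + sum_i phi_i X_{t-i} + eps_t, the
one-step-ahead conditional mean is
  E[X_{t+1} | X_t, ...] = c + sum_i phi_i X_{t+1-i}.
Substitute known values:
  E[X_{t+1} | ...] = (-0.285) * (5)
                   = -1.4250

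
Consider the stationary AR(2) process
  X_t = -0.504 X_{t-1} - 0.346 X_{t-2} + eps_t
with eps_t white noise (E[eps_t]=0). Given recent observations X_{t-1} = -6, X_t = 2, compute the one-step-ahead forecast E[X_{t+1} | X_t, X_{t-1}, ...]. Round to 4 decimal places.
E[X_{t+1} \mid \mathcal F_t] = 1.0680

For an AR(p) model X_t = c + sum_i phi_i X_{t-i} + eps_t, the
one-step-ahead conditional mean is
  E[X_{t+1} | X_t, ...] = c + sum_i phi_i X_{t+1-i}.
Substitute known values:
  E[X_{t+1} | ...] = (-0.504) * (2) + (-0.346) * (-6)
                   = 1.0680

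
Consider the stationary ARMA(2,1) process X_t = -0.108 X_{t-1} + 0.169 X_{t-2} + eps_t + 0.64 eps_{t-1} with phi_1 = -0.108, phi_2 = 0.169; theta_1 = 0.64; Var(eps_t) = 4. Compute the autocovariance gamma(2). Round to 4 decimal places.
\gamma(2) = 0.6204

Multiply the model equation by X_{t-k} and take expectations. With theta_0 = psi_0 = 1 and psi_j the MA(infinity) weights, this gives
  gamma(k) - sum_i phi_i gamma(k-i) = c_k,
  c_k = sigma^2 * sum_{j=k..q} theta_j psi_{j-k}   (c_k = 0 for k > q),
using gamma(-m) = gamma(m).
psi-weights needed (psi_j = theta_j + sum_i phi_i psi_{j-i}):
  psi_1 = theta_1 + phi_1 = 0.64 + (-0.108) = 0.532
Right-hand sides:
  c_0 = sigma^2 (1 + theta_1 psi_1) = 4 * (1 + (0.64)(0.532)) = 4 * 1.34048 = 5.36192
  c_1 = sigma^2 theta_1 = 4 * (0.64) = 2.56
  c_2 = 0
Equations for k = 0, 1, 2 (AR order 2, c_2 = 0):
  (E0) gamma(0) = phi_1 gamma(1) + phi_2 gamma(2) + c_0
  (E1) gamma(1) = phi_1 gamma(0) + phi_2 gamma(1) + c_1
  (E2) gamma(2) = phi_1 gamma(1) + phi_2 gamma(0)
From (E1): gamma(1) = A gamma(0) + B with
  A = phi_1 / (1 - phi_2) = -0.108 / 0.831 = -0.129964,   B = c_1 / (1 - phi_2) = 2.56 / 0.831 = 3.080626.
Insert (E2) into (E0): gamma(0) (1 - phi_2^2) = phi_1 (1 + phi_2) gamma(1) + c_0.
  phi_1 (1 + phi_2) = (-0.108)(1.169) = -0.126252,   1 - phi_2^2 = 0.971439.
Replace gamma(1) by A gamma(0) + B and collect gamma(0):
  gamma(0) [0.971439 - (-0.126252)(-0.129964)] = (-0.126252)(3.080626) + 5.36192
  gamma(0) * 0.955031 = 4.972985
  gamma(0) = 4.972985 / 0.955031 = 5.207146.
  gamma(1) = A gamma(0) + B = (-0.129964)(5.207146) + (3.080626) = 2.403885.
  gamma(2) = phi_1 gamma(1) + phi_2 gamma(0) = (-0.108)(2.403885) + (0.169)(5.207146) = 0.620388.
Therefore gamma(2) = 0.6204 (to 4 decimal places).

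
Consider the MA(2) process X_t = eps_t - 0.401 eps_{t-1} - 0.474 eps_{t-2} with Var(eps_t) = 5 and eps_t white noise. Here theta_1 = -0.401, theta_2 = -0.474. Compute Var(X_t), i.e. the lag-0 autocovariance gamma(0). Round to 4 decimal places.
\gamma(0) = 6.9274

For an MA(q) process X_t = eps_t + sum_i theta_i eps_{t-i} with
Var(eps_t) = sigma^2, the variance is
  gamma(0) = sigma^2 * (1 + sum_i theta_i^2).
  sum_i theta_i^2 = (-0.401)^2 + (-0.474)^2 = 0.160801 + 0.224676 = 0.385477.
  gamma(0) = 5 * (1 + 0.385477) = 5 * 1.385477 = 6.927385, which rounds to 6.9274.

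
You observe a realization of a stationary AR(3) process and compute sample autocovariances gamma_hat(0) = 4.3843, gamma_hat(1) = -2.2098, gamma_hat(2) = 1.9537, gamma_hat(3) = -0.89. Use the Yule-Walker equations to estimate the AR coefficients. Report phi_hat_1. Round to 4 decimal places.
\hat\phi_{1} = -0.4090

The Yule-Walker equations for an AR(p) process read, in matrix form,
  Gamma_p phi = r_p,   with   (Gamma_p)_{ij} = gamma(|i - j|),
                       (r_p)_i = gamma(i),   i,j = 1..p.
Substitute the sample gammas (Toeplitz matrix and right-hand side of size 3):
  Gamma_p = [[4.3843, -2.2098, 1.9537], [-2.2098, 4.3843, -2.2098], [1.9537, -2.2098, 4.3843]]
  r_p     = [-2.2098, 1.9537, -0.89]
Written out (R1..R3):
  (R1) 4.3843 phi_1 - 2.2098 phi_2 + 1.9537 phi_3 = -2.2098
  (R2) -2.2098 phi_1 + 4.3843 phi_2 - 2.2098 phi_3 = 1.9537
  (R3) 1.9537 phi_1 - 2.2098 phi_2 + 4.3843 phi_3 = -0.89
Gaussian elimination:
  R2 <- R2 - (-2.2098/4.3843) R1 = R2 - (-0.504026) R1:  3.270504 phi_2 - 1.225085 phi_3 = 0.839904
  R3 <- R3 - (1.9537/4.3843) R1 = R3 - (0.445613) R1:  -1.225085 phi_2 + 3.513706 phi_3 = 0.094715
  R3 <- R3 - (-1.225085/3.270504) R2 = R3 - (-0.374586) R2:  3.054807 phi_3 = 0.409331
Back-substitution:
  phi_hat_3 = 0.409331 / 3.054807 = 0.133996
  phi_hat_2 = (0.839904 - (-1.225085)(0.133996)) / 3.270504 = 0.307005
  phi_hat_1 = (-2.2098 - (-2.2098)(0.307005) - (1.9537)(0.133996)) / 4.3843 = -0.408998
So phi_hat = [-0.4090, 0.3070, 0.1340].
Therefore phi_hat_1 = -0.4090.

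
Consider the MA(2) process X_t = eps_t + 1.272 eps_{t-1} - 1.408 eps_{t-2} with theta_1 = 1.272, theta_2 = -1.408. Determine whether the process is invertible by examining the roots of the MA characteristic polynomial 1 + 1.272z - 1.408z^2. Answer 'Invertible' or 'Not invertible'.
\text{Not invertible}

The MA(q) characteristic polynomial is P(z) = 1 + 1.272z - 1.408z^2.
Invertibility requires all roots to lie outside the unit circle, i.e. |z| > 1 for every root.
Set 1 + (1.272) z + (-1.408) z^2 = 0, i.e. a z^2 + b z + c = 0 with a = -1.408, b = 1.272, c = 1.
Discriminant D = b^2 - 4ac = (1.272)^2 - 4*(-1.408)*1 = 1.617984 - (-5.632) = 7.249984.
D >= 0, so the roots are real: z = (-b +/- sqrt(D)) / (2a) = (-1.272 +/- 2.692579) / (-2.816).
  z_1 = (-1.272 + 2.692579) / (-2.816) = -0.5045,   |z_1| = 0.5045.
  z_2 = (-1.272 - 2.692579) / (-2.816) = 1.4079,   |z_2| = 1.4079.
Moduli of all roots: 0.5045, 1.4079.
All moduli strictly greater than 1? No.
Verdict: Not invertible.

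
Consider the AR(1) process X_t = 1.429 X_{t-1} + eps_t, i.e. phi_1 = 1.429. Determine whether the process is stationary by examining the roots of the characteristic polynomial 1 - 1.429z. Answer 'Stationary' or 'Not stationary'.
\text{Not stationary}

The AR(p) characteristic polynomial is P(z) = 1 - 1.429z.
Stationarity requires all roots to lie outside the unit circle, i.e. |z| > 1 for every root.
This is linear in z: 1 + (-1.429) z = 0  =>  z = -1/(-1.429) = 0.69979,  |z| = 0.69979.
Moduli of all roots: 0.6998.
All moduli strictly greater than 1? No.
Verdict: Not stationary.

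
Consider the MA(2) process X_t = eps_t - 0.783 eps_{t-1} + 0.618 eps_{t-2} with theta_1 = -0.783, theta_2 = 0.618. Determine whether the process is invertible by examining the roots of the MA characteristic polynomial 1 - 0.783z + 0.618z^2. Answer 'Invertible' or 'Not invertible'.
\text{Invertible}

The MA(q) characteristic polynomial is P(z) = 1 - 0.783z + 0.618z^2.
Invertibility requires all roots to lie outside the unit circle, i.e. |z| > 1 for every root.
Set 1 + (-0.783) z + (0.618) z^2 = 0, i.e. a z^2 + b z + c = 0 with a = 0.618, b = -0.783, c = 1.
Discriminant D = b^2 - 4ac = (-0.783)^2 - 4*(0.618)*1 = 0.613089 - (2.472) = -1.858911.
D < 0, so the roots are the complex-conjugate pair z = (-b +/- i sqrt(-D)) / (2a) = 0.6335 +/- 1.1031i.
For a conjugate pair |z|^2 = z * conj(z) = (product of roots) = c/a = 1/(0.618) = 1.618123, so |z| = sqrt(1.618123) = 1.2721 for both roots.
Moduli of all roots: 1.2721, 1.2721.
All moduli strictly greater than 1? Yes.
Verdict: Invertible.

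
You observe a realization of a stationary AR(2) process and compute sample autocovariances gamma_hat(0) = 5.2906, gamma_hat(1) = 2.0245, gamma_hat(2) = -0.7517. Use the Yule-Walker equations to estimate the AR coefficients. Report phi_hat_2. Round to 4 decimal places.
\hat\phi_{2} = -0.3380

The Yule-Walker equations for an AR(p) process read, in matrix form,
  Gamma_p phi = r_p,   with   (Gamma_p)_{ij} = gamma(|i - j|),
                       (r_p)_i = gamma(i),   i,j = 1..p.
Substitute the sample gammas (Toeplitz matrix and right-hand side of size 2):
  Gamma_p = [[5.2906, 2.0245], [2.0245, 5.2906]]
  r_p     = [2.0245, -0.7517]
Written out:
  5.2906 phi_1 + 2.0245 phi_2 = 2.0245
  2.0245 phi_1 + 5.2906 phi_2 = -0.7517
Solve by Cramer's rule:
  det = gamma(0)^2 - gamma(1)^2 = (5.2906)^2 - (2.0245)^2 = 27.99044836 - 4.09860025 = 23.89184811
  phi_hat_1 = [gamma(1) gamma(0) - gamma(1) gamma(2)] / det = [(2.0245)(5.2906) - (2.0245)(-0.7517)] / 23.89184811 = 12.23263635 / 23.89184811 = 0.512
  phi_hat_2 = [gamma(0) gamma(2) - gamma(1)^2] / det = [(5.2906)(-0.7517) - (2.0245)^2] / 23.89184811 = -8.07554427 / 23.89184811 = -0.338
So phi_hat = [0.5120, -0.3380].
Therefore phi_hat_2 = -0.3380.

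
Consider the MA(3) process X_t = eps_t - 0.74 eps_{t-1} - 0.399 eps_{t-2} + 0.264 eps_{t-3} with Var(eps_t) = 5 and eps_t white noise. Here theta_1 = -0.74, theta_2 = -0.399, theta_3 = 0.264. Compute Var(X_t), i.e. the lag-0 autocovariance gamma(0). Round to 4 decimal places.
\gamma(0) = 8.8825

For an MA(q) process X_t = eps_t + sum_i theta_i eps_{t-i} with
Var(eps_t) = sigma^2, the variance is
  gamma(0) = sigma^2 * (1 + sum_i theta_i^2).
  sum_i theta_i^2 = (-0.74)^2 + (-0.399)^2 + (0.264)^2 = 0.5476 + 0.159201 + 0.069696 = 0.776497.
  gamma(0) = 5 * (1 + 0.776497) = 5 * 1.776497 = 8.882485, which rounds to 8.8825.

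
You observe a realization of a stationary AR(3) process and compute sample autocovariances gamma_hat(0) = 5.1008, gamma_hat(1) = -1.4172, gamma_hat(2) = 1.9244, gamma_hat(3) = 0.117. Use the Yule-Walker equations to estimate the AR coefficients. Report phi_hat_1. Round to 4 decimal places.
\hat\phi_{1} = -0.2600

The Yule-Walker equations for an AR(p) process read, in matrix form,
  Gamma_p phi = r_p,   with   (Gamma_p)_{ij} = gamma(|i - j|),
                       (r_p)_i = gamma(i),   i,j = 1..p.
Substitute the sample gammas (Toeplitz matrix and right-hand side of size 3):
  Gamma_p = [[5.1008, -1.4172, 1.9244], [-1.4172, 5.1008, -1.4172], [1.9244, -1.4172, 5.1008]]
  r_p     = [-1.4172, 1.9244, 0.117]
Written out (R1..R3):
  (R1) 5.1008 phi_1 - 1.4172 phi_2 + 1.9244 phi_3 = -1.4172
  (R2) -1.4172 phi_1 + 5.1008 phi_2 - 1.4172 phi_3 = 1.9244
  (R3) 1.9244 phi_1 - 1.4172 phi_2 + 5.1008 phi_3 = 0.117
Gaussian elimination:
  R2 <- R2 - (-1.4172/5.1008) R1 = R2 - (-0.277839) R1:  4.707047 phi_2 - 0.882527 phi_3 = 1.530647
  R3 <- R3 - (1.9244/5.1008) R1 = R3 - (0.377274) R1:  -0.882527 phi_2 + 4.374774 phi_3 = 0.651673
  R3 <- R3 - (-0.882527/4.707047) R2 = R3 - (-0.187491) R2:  4.209308 phi_3 = 0.938655
Back-substitution:
  phi_hat_3 = 0.938655 / 4.209308 = 0.222995
  phi_hat_2 = (1.530647 - (-0.882527)(0.222995)) / 4.707047 = 0.366991
  phi_hat_1 = (-1.4172 - (-1.4172)(0.366991) - (1.9244)(0.222995)) / 5.1008 = -0.260005
So phi_hat = [-0.2600, 0.3670, 0.2230].
Therefore phi_hat_1 = -0.2600.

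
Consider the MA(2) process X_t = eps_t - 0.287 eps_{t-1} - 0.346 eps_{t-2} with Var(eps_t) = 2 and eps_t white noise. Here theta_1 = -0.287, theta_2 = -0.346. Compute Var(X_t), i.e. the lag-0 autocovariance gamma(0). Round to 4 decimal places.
\gamma(0) = 2.4042

For an MA(q) process X_t = eps_t + sum_i theta_i eps_{t-i} with
Var(eps_t) = sigma^2, the variance is
  gamma(0) = sigma^2 * (1 + sum_i theta_i^2).
  sum_i theta_i^2 = (-0.287)^2 + (-0.346)^2 = 0.082369 + 0.119716 = 0.202085.
  gamma(0) = 2 * (1 + 0.202085) = 2 * 1.202085 = 2.40417, which rounds to 2.4042.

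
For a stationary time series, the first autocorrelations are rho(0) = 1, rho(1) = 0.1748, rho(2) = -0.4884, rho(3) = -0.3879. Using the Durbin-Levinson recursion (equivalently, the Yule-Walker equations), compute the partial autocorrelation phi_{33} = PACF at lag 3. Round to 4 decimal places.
\phi_{33} = -0.2360

The PACF at lag k is phi_{kk}, the last component of the solution
to the Yule-Walker system G_k phi = r_k where
  (G_k)_{ij} = rho(|i - j|), (r_k)_i = rho(i), i,j = 1..k.
Equivalently, Durbin-Levinson gives phi_{kk} iteratively:
  phi_{11} = rho(1)
  phi_{kk} = [rho(k) - sum_{j=1..k-1} phi_{k-1,j} rho(k-j)]
            / [1 - sum_{j=1..k-1} phi_{k-1,j} rho(j)],
  phi_{k,j} = phi_{k-1,j} - phi_{kk} phi_{k-1,k-j},  j = 1..k-1.
Step k = 1:
  phi_11 = rho(1) = 0.1748.
Step k = 2:
  phi_22 = [rho(2) - phi_11 rho(1)] / [1 - phi_11 rho(1)] = [-0.4884 - (0.1748)(0.1748)] / [1 - (0.1748)(0.1748)]
         = -0.51895504 / 0.96944496 = -0.535312.
  Update: phi_21 = phi_11 - phi_22 phi_11 = 0.1748 - (-0.535312)(0.1748) = 0.268372.
Step k = 3:
  phi_33 = [rho(3) - phi_21 rho(2) - phi_22 rho(1)] / [1 - phi_21 rho(1) - phi_22 rho(2)]
    numerator   = -0.3879 - (0.268372)(-0.4884) - (-0.535312)(0.1748) = -0.16325444
    denominator = 1 - (0.268372)(0.1748) - (-0.535312)(-0.4884) = 0.69164236
  phi_33 = -0.16325444 / 0.69164236 = -0.236.
Therefore phi_{33} = -0.2360.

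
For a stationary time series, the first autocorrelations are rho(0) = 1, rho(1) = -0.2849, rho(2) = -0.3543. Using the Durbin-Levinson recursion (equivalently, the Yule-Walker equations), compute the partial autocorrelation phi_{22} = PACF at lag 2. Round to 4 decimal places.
\phi_{22} = -0.4739

The PACF at lag k is phi_{kk}, the last component of the solution
to the Yule-Walker system G_k phi = r_k where
  (G_k)_{ij} = rho(|i - j|), (r_k)_i = rho(i), i,j = 1..k.
Equivalently, Durbin-Levinson gives phi_{kk} iteratively:
  phi_{11} = rho(1)
  phi_{kk} = [rho(k) - sum_{j=1..k-1} phi_{k-1,j} rho(k-j)]
            / [1 - sum_{j=1..k-1} phi_{k-1,j} rho(j)],
  phi_{k,j} = phi_{k-1,j} - phi_{kk} phi_{k-1,k-j},  j = 1..k-1.
Step k = 1:
  phi_11 = rho(1) = -0.2849.
Step k = 2:
  phi_22 = [rho(2) - phi_11 rho(1)] / [1 - phi_11 rho(1)] = [-0.3543 - (-0.2849)(-0.2849)] / [1 - (-0.2849)(-0.2849)]
         = -0.43546801 / 0.91883199 = -0.4739.
Therefore phi_{22} = -0.4739.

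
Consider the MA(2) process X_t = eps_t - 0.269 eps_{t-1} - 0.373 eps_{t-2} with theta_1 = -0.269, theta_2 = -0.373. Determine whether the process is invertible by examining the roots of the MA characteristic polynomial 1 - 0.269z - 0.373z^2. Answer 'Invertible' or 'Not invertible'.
\text{Invertible}

The MA(q) characteristic polynomial is P(z) = 1 - 0.269z - 0.373z^2.
Invertibility requires all roots to lie outside the unit circle, i.e. |z| > 1 for every root.
Set 1 + (-0.269) z + (-0.373) z^2 = 0, i.e. a z^2 + b z + c = 0 with a = -0.373, b = -0.269, c = 1.
Discriminant D = b^2 - 4ac = (-0.269)^2 - 4*(-0.373)*1 = 0.072361 - (-1.492) = 1.564361.
D >= 0, so the roots are real: z = (-b +/- sqrt(D)) / (2a) = (0.269 +/- 1.250744) / (-0.746).
  z_1 = (0.269 + 1.250744) / (-0.746) = -2.0372,   |z_1| = 2.0372.
  z_2 = (0.269 - 1.250744) / (-0.746) = 1.316,   |z_2| = 1.316.
Moduli of all roots: 2.0372, 1.3160.
All moduli strictly greater than 1? Yes.
Verdict: Invertible.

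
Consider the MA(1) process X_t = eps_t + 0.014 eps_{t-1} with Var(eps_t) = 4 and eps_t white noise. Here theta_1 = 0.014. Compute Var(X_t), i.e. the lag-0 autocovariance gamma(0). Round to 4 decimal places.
\gamma(0) = 4.0008

For an MA(q) process X_t = eps_t + sum_i theta_i eps_{t-i} with
Var(eps_t) = sigma^2, the variance is
  gamma(0) = sigma^2 * (1 + sum_i theta_i^2).
  sum_i theta_i^2 = (0.014)^2 = 0.000196.
  gamma(0) = 4 * (1 + 0.000196) = 4 * 1.000196 = 4.000784, which rounds to 4.0008.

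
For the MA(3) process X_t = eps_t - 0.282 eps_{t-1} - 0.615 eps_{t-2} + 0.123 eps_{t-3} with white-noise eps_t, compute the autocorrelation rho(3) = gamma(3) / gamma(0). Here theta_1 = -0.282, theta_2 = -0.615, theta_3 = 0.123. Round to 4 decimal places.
\rho(3) = 0.0835

For an MA(q) process with theta_0 = 1, the autocovariance is
  gamma(k) = sigma^2 * sum_{i=0..q-k} theta_i * theta_{i+k},
and rho(k) = gamma(k) / gamma(0). Sigma^2 cancels.
  numerator   = (1)*(0.123) = 0.123.
  denominator = (1)^2 + (-0.282)^2 + (-0.615)^2 + (0.123)^2 = 1.472878.
  rho(3) = 0.123 / 1.472878 = 0.0835.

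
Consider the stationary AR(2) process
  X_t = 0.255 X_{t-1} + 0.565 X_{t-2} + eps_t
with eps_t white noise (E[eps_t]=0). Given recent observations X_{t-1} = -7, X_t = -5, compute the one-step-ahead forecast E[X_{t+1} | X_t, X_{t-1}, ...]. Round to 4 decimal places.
E[X_{t+1} \mid \mathcal F_t] = -5.2300

For an AR(p) model X_t = c + sum_i phi_i X_{t-i} + eps_t, the
one-step-ahead conditional mean is
  E[X_{t+1} | X_t, ...] = c + sum_i phi_i X_{t+1-i}.
Substitute known values:
  E[X_{t+1} | ...] = (0.255) * (-5) + (0.565) * (-7)
                   = -5.2300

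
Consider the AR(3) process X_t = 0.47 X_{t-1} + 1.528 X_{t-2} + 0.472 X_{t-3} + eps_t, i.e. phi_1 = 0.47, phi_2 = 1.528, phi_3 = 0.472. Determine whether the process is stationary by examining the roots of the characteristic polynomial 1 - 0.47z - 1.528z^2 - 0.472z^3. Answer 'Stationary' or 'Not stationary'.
\text{Not stationary}

The AR(p) characteristic polynomial is P(z) = 1 - 0.47z - 1.528z^2 - 0.472z^3.
Stationarity requires all roots to lie outside the unit circle, i.e. |z| > 1 for every root.
Degree 3: look for a simple real root z0 first, then factor out (1 - z/z0) and solve the remaining quadratic.
Testing z0 = -2.5: P(-2.5) = 1 + (-0.47)(-2.5) + (-1.528)(-2.5)^2 + (-0.472)(-2.5)^3
  = 1 + (1.175) + (-9.55) + (7.375) = 0.  So z_0 = -2.5 is a root, |z_0| = 2.5.
Divide out the factor (1 + 0.4 z) = (1 - z/z0) (since 1/z0 = -0.4):
  P(z) = (1 + 0.4 z)(1 + (-0.87) z + (-1.18) z^2)
  [check: z-coef -0.87 - (-0.4) = -0.47; z^2-coef -1.18 - (-0.4)(-0.87) = -1.528; z^3-coef -(-0.4)(-1.18) = -0.472.]
Remaining roots from the quadratic factor 1 + (-0.87) z + (-1.18) z^2:
  Set 1 + (-0.87) z + (-1.18) z^2 = 0, i.e. a z^2 + b z + c = 0 with a = -1.18, b = -0.87, c = 1.
  Discriminant D = b^2 - 4ac = (-0.87)^2 - 4*(-1.18)*1 = 0.7569 - (-4.72) = 5.4769.
  D >= 0, so the roots are real: z = (-b +/- sqrt(D)) / (2a) = (0.87 +/- 2.340278) / (-2.36).
    z_1 = (0.87 + 2.340278) / (-2.36) = -1.3603,   |z_1| = 1.3603.
    z_2 = (0.87 - 2.340278) / (-2.36) = 0.623,   |z_2| = 0.623.
Moduli of all roots: 2.5000, 1.3603, 0.6230.
All moduli strictly greater than 1? No.
Verdict: Not stationary.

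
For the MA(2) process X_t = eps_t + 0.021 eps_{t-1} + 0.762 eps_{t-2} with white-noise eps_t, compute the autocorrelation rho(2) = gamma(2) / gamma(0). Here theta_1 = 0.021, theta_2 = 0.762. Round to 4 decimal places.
\rho(2) = 0.4819

For an MA(q) process with theta_0 = 1, the autocovariance is
  gamma(k) = sigma^2 * sum_{i=0..q-k} theta_i * theta_{i+k},
and rho(k) = gamma(k) / gamma(0). Sigma^2 cancels.
  numerator   = (1)*(0.762) = 0.762.
  denominator = (1)^2 + (0.021)^2 + (0.762)^2 = 1.581085.
  rho(2) = 0.762 / 1.581085 = 0.4819.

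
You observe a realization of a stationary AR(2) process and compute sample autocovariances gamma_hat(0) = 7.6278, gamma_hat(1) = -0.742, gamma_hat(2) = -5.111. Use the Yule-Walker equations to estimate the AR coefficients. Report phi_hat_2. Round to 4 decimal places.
\hat\phi_{2} = -0.6860

The Yule-Walker equations for an AR(p) process read, in matrix form,
  Gamma_p phi = r_p,   with   (Gamma_p)_{ij} = gamma(|i - j|),
                       (r_p)_i = gamma(i),   i,j = 1..p.
Substitute the sample gammas (Toeplitz matrix and right-hand side of size 2):
  Gamma_p = [[7.6278, -0.742], [-0.742, 7.6278]]
  r_p     = [-0.742, -5.111]
Written out:
  7.6278 phi_1 - 0.742 phi_2 = -0.742
  -0.742 phi_1 + 7.6278 phi_2 = -5.111
Solve by Cramer's rule:
  det = gamma(0)^2 - gamma(1)^2 = (7.6278)^2 - (-0.742)^2 = 58.18333284 - 0.550564 = 57.63276884
  phi_hat_1 = [gamma(1) gamma(0) - gamma(1) gamma(2)] / det = [(-0.742)(7.6278) - (-0.742)(-5.111)] / 57.63276884 = -9.4521896 / 57.63276884 = -0.164
  phi_hat_2 = [gamma(0) gamma(2) - gamma(1)^2] / det = [(7.6278)(-5.111) - (-0.742)^2] / 57.63276884 = -39.5362498 / 57.63276884 = -0.686
So phi_hat = [-0.1640, -0.6860].
Therefore phi_hat_2 = -0.6860.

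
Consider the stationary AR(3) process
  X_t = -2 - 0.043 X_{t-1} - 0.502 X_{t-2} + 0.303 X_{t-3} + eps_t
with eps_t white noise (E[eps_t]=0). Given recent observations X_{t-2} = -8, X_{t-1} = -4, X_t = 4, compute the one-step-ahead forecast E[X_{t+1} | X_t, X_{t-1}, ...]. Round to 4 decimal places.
E[X_{t+1} \mid \mathcal F_t] = -2.5880

For an AR(p) model X_t = c + sum_i phi_i X_{t-i} + eps_t, the
one-step-ahead conditional mean is
  E[X_{t+1} | X_t, ...] = c + sum_i phi_i X_{t+1-i}.
Substitute known values:
  E[X_{t+1} | ...] = -2 + (-0.043) * (4) + (-0.502) * (-4) + (0.303) * (-8)
                   = -2.5880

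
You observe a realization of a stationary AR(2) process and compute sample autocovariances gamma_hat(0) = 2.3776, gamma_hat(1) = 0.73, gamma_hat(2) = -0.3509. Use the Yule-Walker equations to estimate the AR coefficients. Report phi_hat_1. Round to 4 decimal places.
\hat\phi_{1} = 0.3890

The Yule-Walker equations for an AR(p) process read, in matrix form,
  Gamma_p phi = r_p,   with   (Gamma_p)_{ij} = gamma(|i - j|),
                       (r_p)_i = gamma(i),   i,j = 1..p.
Substitute the sample gammas (Toeplitz matrix and right-hand side of size 2):
  Gamma_p = [[2.3776, 0.73], [0.73, 2.3776]]
  r_p     = [0.73, -0.3509]
Written out:
  2.3776 phi_1 + 0.73 phi_2 = 0.73
  0.73 phi_1 + 2.3776 phi_2 = -0.3509
Solve by Cramer's rule:
  det = gamma(0)^2 - gamma(1)^2 = (2.3776)^2 - (0.73)^2 = 5.65298176 - 0.5329 = 5.12008176
  phi_hat_1 = [gamma(1) gamma(0) - gamma(1) gamma(2)] / det = [(0.73)(2.3776) - (0.73)(-0.3509)] / 5.12008176 = 1.991805 / 5.12008176 = 0.389
  phi_hat_2 = [gamma(0) gamma(2) - gamma(1)^2] / det = [(2.3776)(-0.3509) - (0.73)^2] / 5.12008176 = -1.36719984 / 5.12008176 = -0.267
So phi_hat = [0.3890, -0.2670].
Therefore phi_hat_1 = 0.3890.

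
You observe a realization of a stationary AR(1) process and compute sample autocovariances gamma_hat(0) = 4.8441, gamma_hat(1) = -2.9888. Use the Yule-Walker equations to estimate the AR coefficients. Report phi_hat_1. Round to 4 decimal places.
\hat\phi_{1} = -0.6170

The Yule-Walker equations for an AR(p) process read, in matrix form,
  Gamma_p phi = r_p,   with   (Gamma_p)_{ij} = gamma(|i - j|),
                       (r_p)_i = gamma(i),   i,j = 1..p.
Substitute the sample gammas (Toeplitz matrix and right-hand side of size 1):
  Gamma_p = [[4.8441]]
  r_p     = [-2.9888]
With p = 1 this is the single equation gamma(0) phi_1 = gamma(1):
  phi_hat_1 = gamma(1) / gamma(0) = -2.9888 / 4.8441 = -0.6170.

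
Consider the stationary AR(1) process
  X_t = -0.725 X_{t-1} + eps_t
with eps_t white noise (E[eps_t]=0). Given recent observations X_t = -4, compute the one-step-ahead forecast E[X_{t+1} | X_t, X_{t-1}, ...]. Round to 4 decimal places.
E[X_{t+1} \mid \mathcal F_t] = 2.9000

For an AR(p) model X_t = c + sum_i phi_i X_{t-i} + eps_t, the
one-step-ahead conditional mean is
  E[X_{t+1} | X_t, ...] = c + sum_i phi_i X_{t+1-i}.
Substitute known values:
  E[X_{t+1} | ...] = (-0.725) * (-4)
                   = 2.9000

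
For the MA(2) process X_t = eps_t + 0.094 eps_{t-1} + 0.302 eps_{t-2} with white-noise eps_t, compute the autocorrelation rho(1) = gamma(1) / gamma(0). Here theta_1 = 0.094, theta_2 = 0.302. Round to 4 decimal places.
\rho(1) = 0.1113

For an MA(q) process with theta_0 = 1, the autocovariance is
  gamma(k) = sigma^2 * sum_{i=0..q-k} theta_i * theta_{i+k},
and rho(k) = gamma(k) / gamma(0). Sigma^2 cancels.
  numerator   = (1)*(0.094) + (0.094)*(0.302) = 0.122388.
  denominator = (1)^2 + (0.094)^2 + (0.302)^2 = 1.10004.
  rho(1) = 0.122388 / 1.10004 = 0.1113.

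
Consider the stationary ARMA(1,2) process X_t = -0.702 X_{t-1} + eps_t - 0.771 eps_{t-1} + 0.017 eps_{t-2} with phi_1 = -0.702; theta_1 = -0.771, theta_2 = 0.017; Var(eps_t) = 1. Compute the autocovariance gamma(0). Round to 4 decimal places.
\gamma(0) = 5.3478

Multiply the model equation by X_{t-k} and take expectations. With theta_0 = psi_0 = 1 and psi_j the MA(infinity) weights, this gives
  gamma(k) - sum_i phi_i gamma(k-i) = c_k,
  c_k = sigma^2 * sum_{j=k..q} theta_j psi_{j-k}   (c_k = 0 for k > q),
using gamma(-m) = gamma(m).
psi-weights needed (psi_j = theta_j + sum_i phi_i psi_{j-i}):
  psi_1 = theta_1 + phi_1 = -0.771 + (-0.702) = -1.473
  psi_2 = theta_2 + phi_1 psi_1 = 0.017 + (-0.702)(-1.473) = 1.051046
Right-hand sides:
  c_0 = sigma^2 (1 + theta_1 psi_1 + theta_2 psi_2) = 1 * (1 + (-0.771)(-1.473) + (0.017)(1.051046)) = 1 * 2.153551 = 2.153551
  c_1 = sigma^2 (theta_1 + theta_2 psi_1) = 1 * (-0.771 + (0.017)(-1.473)) = -0.796041
  c_2 = sigma^2 theta_2 = 1 * (0.017) = 0.017
Equations for k = 0 and k = 1 (AR order 1):
  gamma(0) = phi_1 gamma(1) + c_0
  gamma(1) = phi_1 gamma(0) + c_1
Substituting the second into the first: gamma(0) (1 - phi_1^2) = c_0 + phi_1 c_1, so
  gamma(0) = (c_0 + phi_1 c_1) / (1 - phi_1^2) = (2.153551 + (-0.702)(-0.796041)) / (1 - (-0.702)^2) = 2.712372 / 0.507196 = 5.347778.
Therefore gamma(0) = 5.3478 (to 4 decimal places).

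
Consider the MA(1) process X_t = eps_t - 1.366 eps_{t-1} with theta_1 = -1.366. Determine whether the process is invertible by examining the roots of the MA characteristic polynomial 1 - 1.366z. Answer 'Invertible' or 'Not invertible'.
\text{Not invertible}

The MA(q) characteristic polynomial is P(z) = 1 - 1.366z.
Invertibility requires all roots to lie outside the unit circle, i.e. |z| > 1 for every root.
This is linear in z: 1 + (-1.366) z = 0  =>  z = -1/(-1.366) = 0.732064,  |z| = 0.732064.
Moduli of all roots: 0.7321.
All moduli strictly greater than 1? No.
Verdict: Not invertible.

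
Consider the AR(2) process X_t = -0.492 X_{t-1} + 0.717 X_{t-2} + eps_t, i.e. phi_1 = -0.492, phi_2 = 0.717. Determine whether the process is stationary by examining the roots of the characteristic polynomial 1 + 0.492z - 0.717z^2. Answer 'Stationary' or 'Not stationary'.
\text{Not stationary}

The AR(p) characteristic polynomial is P(z) = 1 + 0.492z - 0.717z^2.
Stationarity requires all roots to lie outside the unit circle, i.e. |z| > 1 for every root.
Set 1 + (0.492) z + (-0.717) z^2 = 0, i.e. a z^2 + b z + c = 0 with a = -0.717, b = 0.492, c = 1.
Discriminant D = b^2 - 4ac = (0.492)^2 - 4*(-0.717)*1 = 0.242064 - (-2.868) = 3.110064.
D >= 0, so the roots are real: z = (-b +/- sqrt(D)) / (2a) = (-0.492 +/- 1.763537) / (-1.434).
  z_1 = (-0.492 + 1.763537) / (-1.434) = -0.8867,   |z_1| = 0.8867.
  z_2 = (-0.492 - 1.763537) / (-1.434) = 1.5729,   |z_2| = 1.5729.
Moduli of all roots: 0.8867, 1.5729.
All moduli strictly greater than 1? No.
Verdict: Not stationary.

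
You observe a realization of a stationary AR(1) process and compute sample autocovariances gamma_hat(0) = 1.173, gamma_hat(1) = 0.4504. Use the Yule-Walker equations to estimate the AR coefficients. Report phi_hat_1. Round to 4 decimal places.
\hat\phi_{1} = 0.3840

The Yule-Walker equations for an AR(p) process read, in matrix form,
  Gamma_p phi = r_p,   with   (Gamma_p)_{ij} = gamma(|i - j|),
                       (r_p)_i = gamma(i),   i,j = 1..p.
Substitute the sample gammas (Toeplitz matrix and right-hand side of size 1):
  Gamma_p = [[1.173]]
  r_p     = [0.4504]
With p = 1 this is the single equation gamma(0) phi_1 = gamma(1):
  phi_hat_1 = gamma(1) / gamma(0) = 0.4504 / 1.173 = 0.3840.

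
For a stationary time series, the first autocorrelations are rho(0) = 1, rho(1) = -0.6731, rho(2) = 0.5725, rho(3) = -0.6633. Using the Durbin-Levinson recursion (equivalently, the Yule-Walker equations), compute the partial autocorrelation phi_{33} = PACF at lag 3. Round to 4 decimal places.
\phi_{33} = -0.4130

The PACF at lag k is phi_{kk}, the last component of the solution
to the Yule-Walker system G_k phi = r_k where
  (G_k)_{ij} = rho(|i - j|), (r_k)_i = rho(i), i,j = 1..k.
Equivalently, Durbin-Levinson gives phi_{kk} iteratively:
  phi_{11} = rho(1)
  phi_{kk} = [rho(k) - sum_{j=1..k-1} phi_{k-1,j} rho(k-j)]
            / [1 - sum_{j=1..k-1} phi_{k-1,j} rho(j)],
  phi_{k,j} = phi_{k-1,j} - phi_{kk} phi_{k-1,k-j},  j = 1..k-1.
Step k = 1:
  phi_11 = rho(1) = -0.6731.
Step k = 2:
  phi_22 = [rho(2) - phi_11 rho(1)] / [1 - phi_11 rho(1)] = [0.5725 - (-0.6731)(-0.6731)] / [1 - (-0.6731)(-0.6731)]
         = 0.11943639 / 0.54693639 = 0.218373.
  Update: phi_21 = phi_11 - phi_22 phi_11 = -0.6731 - (0.218373)(-0.6731) = -0.526113.
Step k = 3:
  phi_33 = [rho(3) - phi_21 rho(2) - phi_22 rho(1)] / [1 - phi_21 rho(1) - phi_22 rho(2)]
    numerator   = -0.6633 - (-0.526113)(0.5725) - (0.218373)(-0.6731) = -0.21511323
    denominator = 1 - (-0.526113)(-0.6731) - (0.218373)(0.5725) = 0.52085465
  phi_33 = -0.21511323 / 0.52085465 = -0.413.
Therefore phi_{33} = -0.4130.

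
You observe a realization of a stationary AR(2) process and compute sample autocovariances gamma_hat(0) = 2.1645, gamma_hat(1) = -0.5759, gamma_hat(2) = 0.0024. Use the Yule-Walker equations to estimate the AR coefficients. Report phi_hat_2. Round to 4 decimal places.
\hat\phi_{2} = -0.0750

The Yule-Walker equations for an AR(p) process read, in matrix form,
  Gamma_p phi = r_p,   with   (Gamma_p)_{ij} = gamma(|i - j|),
                       (r_p)_i = gamma(i),   i,j = 1..p.
Substitute the sample gammas (Toeplitz matrix and right-hand side of size 2):
  Gamma_p = [[2.1645, -0.5759], [-0.5759, 2.1645]]
  r_p     = [-0.5759, 0.0024]
Written out:
  2.1645 phi_1 - 0.5759 phi_2 = -0.5759
  -0.5759 phi_1 + 2.1645 phi_2 = 0.0024
Solve by Cramer's rule:
  det = gamma(0)^2 - gamma(1)^2 = (2.1645)^2 - (-0.5759)^2 = 4.68506025 - 0.33166081 = 4.35339944
  phi_hat_1 = [gamma(1) gamma(0) - gamma(1) gamma(2)] / det = [(-0.5759)(2.1645) - (-0.5759)(0.0024)] / 4.35339944 = -1.24515339 / 4.35339944 = -0.286
  phi_hat_2 = [gamma(0) gamma(2) - gamma(1)^2] / det = [(2.1645)(0.0024) - (-0.5759)^2] / 4.35339944 = -0.32646601 / 4.35339944 = -0.075
So phi_hat = [-0.2860, -0.0750].
Therefore phi_hat_2 = -0.0750.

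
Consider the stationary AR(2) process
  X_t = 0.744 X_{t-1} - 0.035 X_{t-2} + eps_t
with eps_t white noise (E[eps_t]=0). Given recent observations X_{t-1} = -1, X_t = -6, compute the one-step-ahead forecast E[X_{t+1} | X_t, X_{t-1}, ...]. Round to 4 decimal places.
E[X_{t+1} \mid \mathcal F_t] = -4.4290

For an AR(p) model X_t = c + sum_i phi_i X_{t-i} + eps_t, the
one-step-ahead conditional mean is
  E[X_{t+1} | X_t, ...] = c + sum_i phi_i X_{t+1-i}.
Substitute known values:
  E[X_{t+1} | ...] = (0.744) * (-6) + (-0.035) * (-1)
                   = -4.4290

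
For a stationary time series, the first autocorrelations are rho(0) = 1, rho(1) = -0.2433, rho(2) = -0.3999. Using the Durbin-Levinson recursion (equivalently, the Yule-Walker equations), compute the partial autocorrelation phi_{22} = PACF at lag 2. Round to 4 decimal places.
\phi_{22} = -0.4880

The PACF at lag k is phi_{kk}, the last component of the solution
to the Yule-Walker system G_k phi = r_k where
  (G_k)_{ij} = rho(|i - j|), (r_k)_i = rho(i), i,j = 1..k.
Equivalently, Durbin-Levinson gives phi_{kk} iteratively:
  phi_{11} = rho(1)
  phi_{kk} = [rho(k) - sum_{j=1..k-1} phi_{k-1,j} rho(k-j)]
            / [1 - sum_{j=1..k-1} phi_{k-1,j} rho(j)],
  phi_{k,j} = phi_{k-1,j} - phi_{kk} phi_{k-1,k-j},  j = 1..k-1.
Step k = 1:
  phi_11 = rho(1) = -0.2433.
Step k = 2:
  phi_22 = [rho(2) - phi_11 rho(1)] / [1 - phi_11 rho(1)] = [-0.3999 - (-0.2433)(-0.2433)] / [1 - (-0.2433)(-0.2433)]
         = -0.45909489 / 0.94080511 = -0.488.
Therefore phi_{22} = -0.4880.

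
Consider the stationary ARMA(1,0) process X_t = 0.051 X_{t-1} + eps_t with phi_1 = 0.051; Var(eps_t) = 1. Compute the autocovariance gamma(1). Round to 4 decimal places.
\gamma(1) = 0.0511

Multiply the model equation by X_{t-k} and take expectations. With theta_0 = psi_0 = 1 and psi_j the MA(infinity) weights, this gives
  gamma(k) - sum_i phi_i gamma(k-i) = c_k,
  c_k = sigma^2 * sum_{j=k..q} theta_j psi_{j-k}   (c_k = 0 for k > q),
using gamma(-m) = gamma(m).
Pure AR (q = 0): c_0 = sigma^2 = 1, c_k = 0 for k >= 1.
Equations for k = 0 and k = 1 (AR order 1):
  gamma(0) = phi_1 gamma(1) + c_0
  gamma(1) = phi_1 gamma(0) + c_1
Substituting the second into the first: gamma(0) (1 - phi_1^2) = c_0 + phi_1 c_1, so
  gamma(0) = c_0 / (1 - phi_1^2) = 1 / (1 - (0.051)^2) = 1 / 0.997399 = 1.002608.
  gamma(1) = phi_1 gamma(0) = (0.051)(1.002608) = 0.051133.
Therefore gamma(1) = 0.0511 (to 4 decimal places).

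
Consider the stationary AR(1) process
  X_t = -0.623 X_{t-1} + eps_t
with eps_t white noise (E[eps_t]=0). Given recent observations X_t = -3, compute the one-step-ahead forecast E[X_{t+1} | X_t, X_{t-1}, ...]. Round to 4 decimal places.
E[X_{t+1} \mid \mathcal F_t] = 1.8690

For an AR(p) model X_t = c + sum_i phi_i X_{t-i} + eps_t, the
one-step-ahead conditional mean is
  E[X_{t+1} | X_t, ...] = c + sum_i phi_i X_{t+1-i}.
Substitute known values:
  E[X_{t+1} | ...] = (-0.623) * (-3)
                   = 1.8690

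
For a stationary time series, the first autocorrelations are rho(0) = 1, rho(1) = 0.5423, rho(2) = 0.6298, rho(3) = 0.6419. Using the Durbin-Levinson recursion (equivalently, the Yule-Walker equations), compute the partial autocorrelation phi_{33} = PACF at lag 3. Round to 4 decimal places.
\phi_{33} = 0.3751

The PACF at lag k is phi_{kk}, the last component of the solution
to the Yule-Walker system G_k phi = r_k where
  (G_k)_{ij} = rho(|i - j|), (r_k)_i = rho(i), i,j = 1..k.
Equivalently, Durbin-Levinson gives phi_{kk} iteratively:
  phi_{11} = rho(1)
  phi_{kk} = [rho(k) - sum_{j=1..k-1} phi_{k-1,j} rho(k-j)]
            / [1 - sum_{j=1..k-1} phi_{k-1,j} rho(j)],
  phi_{k,j} = phi_{k-1,j} - phi_{kk} phi_{k-1,k-j},  j = 1..k-1.
Step k = 1:
  phi_11 = rho(1) = 0.5423.
Step k = 2:
  phi_22 = [rho(2) - phi_11 rho(1)] / [1 - phi_11 rho(1)] = [0.6298 - (0.5423)(0.5423)] / [1 - (0.5423)(0.5423)]
         = 0.33571071 / 0.70591071 = 0.475571.
  Update: phi_21 = phi_11 - phi_22 phi_11 = 0.5423 - (0.475571)(0.5423) = 0.284398.
Step k = 3:
  phi_33 = [rho(3) - phi_21 rho(2) - phi_22 rho(1)] / [1 - phi_21 rho(1) - phi_22 rho(2)]
    numerator   = 0.6419 - (0.284398)(0.6298) - (0.475571)(0.5423) = 0.20488407
    denominator = 1 - (0.284398)(0.5423) - (0.475571)(0.6298) = 0.54625641
  phi_33 = 0.20488407 / 0.54625641 = 0.3751.
Therefore phi_{33} = 0.3751.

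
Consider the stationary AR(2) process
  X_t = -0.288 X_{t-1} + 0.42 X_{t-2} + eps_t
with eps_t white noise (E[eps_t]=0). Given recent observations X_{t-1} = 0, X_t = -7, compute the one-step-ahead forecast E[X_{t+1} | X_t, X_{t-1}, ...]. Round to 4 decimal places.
E[X_{t+1} \mid \mathcal F_t] = 2.0160

For an AR(p) model X_t = c + sum_i phi_i X_{t-i} + eps_t, the
one-step-ahead conditional mean is
  E[X_{t+1} | X_t, ...] = c + sum_i phi_i X_{t+1-i}.
Substitute known values:
  E[X_{t+1} | ...] = (-0.288) * (-7) + (0.42) * (0)
                   = 2.0160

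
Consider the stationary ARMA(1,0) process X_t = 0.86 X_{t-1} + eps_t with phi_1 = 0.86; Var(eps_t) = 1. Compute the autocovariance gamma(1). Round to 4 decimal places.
\gamma(1) = 3.3026

Multiply the model equation by X_{t-k} and take expectations. With theta_0 = psi_0 = 1 and psi_j the MA(infinity) weights, this gives
  gamma(k) - sum_i phi_i gamma(k-i) = c_k,
  c_k = sigma^2 * sum_{j=k..q} theta_j psi_{j-k}   (c_k = 0 for k > q),
using gamma(-m) = gamma(m).
Pure AR (q = 0): c_0 = sigma^2 = 1, c_k = 0 for k >= 1.
Equations for k = 0 and k = 1 (AR order 1):
  gamma(0) = phi_1 gamma(1) + c_0
  gamma(1) = phi_1 gamma(0) + c_1
Substituting the second into the first: gamma(0) (1 - phi_1^2) = c_0 + phi_1 c_1, so
  gamma(0) = c_0 / (1 - phi_1^2) = 1 / (1 - (0.86)^2) = 1 / 0.2604 = 3.840246.
  gamma(1) = phi_1 gamma(0) = (0.86)(3.840246) = 3.302611.
Therefore gamma(1) = 3.3026 (to 4 decimal places).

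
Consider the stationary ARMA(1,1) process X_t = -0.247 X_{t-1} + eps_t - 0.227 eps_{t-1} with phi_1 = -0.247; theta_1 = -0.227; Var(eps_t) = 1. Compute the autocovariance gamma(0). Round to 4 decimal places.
\gamma(0) = 1.2393

Multiply the model equation by X_{t-k} and take expectations. With theta_0 = psi_0 = 1 and psi_j the MA(infinity) weights, this gives
  gamma(k) - sum_i phi_i gamma(k-i) = c_k,
  c_k = sigma^2 * sum_{j=k..q} theta_j psi_{j-k}   (c_k = 0 for k > q),
using gamma(-m) = gamma(m).
psi-weights needed (psi_j = theta_j + sum_i phi_i psi_{j-i}):
  psi_1 = theta_1 + phi_1 = -0.227 + (-0.247) = -0.474
Right-hand sides:
  c_0 = sigma^2 (1 + theta_1 psi_1) = 1 * (1 + (-0.227)(-0.474)) = 1 * 1.107598 = 1.107598
  c_1 = sigma^2 theta_1 = 1 * (-0.227) = -0.227
  c_2 = 0
Equations for k = 0 and k = 1 (AR order 1):
  gamma(0) = phi_1 gamma(1) + c_0
  gamma(1) = phi_1 gamma(0) + c_1
Substituting the second into the first: gamma(0) (1 - phi_1^2) = c_0 + phi_1 c_1, so
  gamma(0) = (c_0 + phi_1 c_1) / (1 - phi_1^2) = (1.107598 + (-0.247)(-0.227)) / (1 - (-0.247)^2) = 1.163667 / 0.938991 = 1.239274.
Therefore gamma(0) = 1.2393 (to 4 decimal places).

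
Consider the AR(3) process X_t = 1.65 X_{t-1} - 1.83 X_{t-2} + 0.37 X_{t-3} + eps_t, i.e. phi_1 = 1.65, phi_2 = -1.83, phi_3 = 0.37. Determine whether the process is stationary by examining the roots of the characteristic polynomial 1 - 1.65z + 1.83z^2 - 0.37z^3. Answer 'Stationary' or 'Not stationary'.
\text{Not stationary}

The AR(p) characteristic polynomial is P(z) = 1 - 1.65z + 1.83z^2 - 0.37z^3.
Stationarity requires all roots to lie outside the unit circle, i.e. |z| > 1 for every root.
Degree 3: look for a simple real root z0 first, then factor out (1 - z/z0) and solve the remaining quadratic.
Testing z0 = 4: P(4) = 1 + (-1.65)(4) + (1.83)(4)^2 + (-0.37)(4)^3
  = 1 + (-6.6) + (29.28) + (-23.68) = 0.  So z_0 = 4 is a root, |z_0| = 4.
Divide out the factor (1 - 0.25 z) = (1 - z/z0) (since 1/z0 = 0.25):
  P(z) = (1 - 0.25 z)(1 + (-1.4) z + (1.48) z^2)
  [check: z-coef -1.4 - (0.25) = -1.65; z^2-coef 1.48 - (0.25)(-1.4) = 1.83; z^3-coef -(0.25)(1.48) = -0.37.]
Remaining roots from the quadratic factor 1 + (-1.4) z + (1.48) z^2:
  Set 1 + (-1.4) z + (1.48) z^2 = 0, i.e. a z^2 + b z + c = 0 with a = 1.48, b = -1.4, c = 1.
  Discriminant D = b^2 - 4ac = (-1.4)^2 - 4*(1.48)*1 = 1.96 - (5.92) = -3.96.
  D < 0, so the roots are the complex-conjugate pair z = (-b +/- i sqrt(-D)) / (2a) = 0.473 +/- 0.6723i.
  For a conjugate pair |z|^2 = z * conj(z) = (product of roots) = c/a = 1/(1.48) = 0.675676, so |z| = sqrt(0.675676) = 0.822 for both roots.
Moduli of all roots: 4.0000, 0.8220, 0.8220.
All moduli strictly greater than 1? No.
Verdict: Not stationary.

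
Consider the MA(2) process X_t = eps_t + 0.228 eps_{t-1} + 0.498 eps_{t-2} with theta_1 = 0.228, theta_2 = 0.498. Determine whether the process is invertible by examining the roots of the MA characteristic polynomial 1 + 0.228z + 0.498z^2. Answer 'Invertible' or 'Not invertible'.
\text{Invertible}

The MA(q) characteristic polynomial is P(z) = 1 + 0.228z + 0.498z^2.
Invertibility requires all roots to lie outside the unit circle, i.e. |z| > 1 for every root.
Set 1 + (0.228) z + (0.498) z^2 = 0, i.e. a z^2 + b z + c = 0 with a = 0.498, b = 0.228, c = 1.
Discriminant D = b^2 - 4ac = (0.228)^2 - 4*(0.498)*1 = 0.051984 - (1.992) = -1.940016.
D < 0, so the roots are the complex-conjugate pair z = (-b +/- i sqrt(-D)) / (2a) = -0.2289 +/- 1.3984i.
For a conjugate pair |z|^2 = z * conj(z) = (product of roots) = c/a = 1/(0.498) = 2.008032, so |z| = sqrt(2.008032) = 1.4171 for both roots.
Moduli of all roots: 1.4171, 1.4171.
All moduli strictly greater than 1? Yes.
Verdict: Invertible.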